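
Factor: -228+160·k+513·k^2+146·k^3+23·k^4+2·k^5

Among the possible rational roots, k = -6 is a root, giving the factor (k+6) and quotient 2·k^4+11·k^3+80·k^2+33·k-38.
Then k = -1 is a root, so (k+1) divides it; the quotient is 2·k^3+9·k^2+71·k-38.
Continuing, k = 1/2 is a root, giving the factor (2·k-1) and quotient k^2+5·k+38.
The quadratic k^2+5·k+38 has discriminant -127 < 0 and is irreducible over ℤ.

(2·k-1)·(k+1)·(k+6)·(k^2+5·k+38)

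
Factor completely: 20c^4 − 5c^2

5c^2(2c + 1)(2c − 1)

Factor out 5c^2, leaving 4c^2 − 1, which is a difference of two squares.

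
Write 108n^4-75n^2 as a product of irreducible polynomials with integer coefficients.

3n^2(6n+5)(6n-5)

Factor out 3n^2, leaving 36n^2-25, which is a difference of two squares.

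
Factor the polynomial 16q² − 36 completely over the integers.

Every term has a factor of 4. Then 4q² − 9 = (2q)² − (3)².

4(2q + 3)(2q − 3)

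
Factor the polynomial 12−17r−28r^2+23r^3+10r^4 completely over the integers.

Among the possible rational roots, r = 1/2 is a root, so (2r−1) is a factor; dividing leaves 5r^3+14r^2−7r−12.
Next, r = −4/5 is a root, so (5r+4) divides it; the quotient is r^2+2r−3.
The remaining quadratic factors as (r−1)(r+3).

(2r−1)(5r+4)(r+3)(r−1)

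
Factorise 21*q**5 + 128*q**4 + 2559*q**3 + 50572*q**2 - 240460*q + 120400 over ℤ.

By the rational root theorem, q = 4/7 is a root, giving the factor (7*q - 4) and quotient 3*q**4 + 20*q**3 + 377*q**2 + 7440*q - 30100.
Then q = 10/3 is a root, so (3*q - 10) is a factor; dividing leaves q**3 + 10*q**2 + 159*q + 3010.
Continuing, q = -14 is a root, so (q + 14) is a factor; dividing leaves q**2 - 4*q + 215.
The quadratic q**2 - 4*q + 215 has discriminant -844 < 0 and is irreducible over ℤ.

(3*q - 10)*(7*q - 4)*(q + 14)*(q**2 - 4*q + 215)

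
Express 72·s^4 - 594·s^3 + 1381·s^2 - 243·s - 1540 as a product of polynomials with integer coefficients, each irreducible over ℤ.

Testing divisors of the constant over divisors of the leading coefficient, s = -5/6 is a root, so (6·s + 5) is a factor; dividing leaves 12·s^3 - 109·s^2 + 321·s - 308.
Next, s = 11/4 is a root, so (4·s - 11) divides it; the quotient is 3·s^2 - 19·s + 28.
The remaining quadratic factors as (s - 4)(3·s - 7).

(3·s - 7)·(4·s - 11)·(6·s + 5)·(s - 4)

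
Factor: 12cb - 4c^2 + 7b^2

-(2c - 7b)(2c + b)

Group: -2c(2c + b) + 7b(2c + b); both groups contain (2c + b).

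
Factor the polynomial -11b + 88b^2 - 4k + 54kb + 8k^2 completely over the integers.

Group: 4k(2k + 8b - 1) + 11b(2k + 8b - 1); both groups contain (2k + 8b - 1).

(4k + 11b)(2k + 8b - 1)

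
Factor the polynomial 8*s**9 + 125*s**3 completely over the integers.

s**3*(2*s**2 + 5)*(4*s**4 - 10*s**2 + 25)

Factor out s**3 first: what remains is 8*s**6 + 125.
Recognize a sum of cubes with the parts 2*s**2 and 5.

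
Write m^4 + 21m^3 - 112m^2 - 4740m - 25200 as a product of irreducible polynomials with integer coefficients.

(m + 10)(m + 12)(m + 14)(m - 15)

By the rational root theorem, m = -14 is a root, giving the factor (m + 14) and quotient m^3 + 7m^2 - 210m - 1800.
Then m = -10 is a root, so (m + 10) divides it; the quotient is m^2 - 3m - 180.
The remaining quadratic factors as (m - 15)(m + 12).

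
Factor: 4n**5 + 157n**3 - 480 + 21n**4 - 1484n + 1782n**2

Among the possible rational roots, n = -8 is a root, giving the factor (n + 8) and quotient 4n**4 - 11n**3 + 245n**2 - 178n - 60.
Next, n = 1 is a root, so (n - 1) divides it; the quotient is 4n**3 - 7n**2 + 238n + 60.
Next, n = -1/4 is a root, so (4n + 1) divides it; the quotient is n**2 - 2n + 60.
The quadratic n**2 - 2n + 60 has discriminant -236 < 0 and is irreducible over ℤ.

(4n + 1)(n + 8)(n - 1)(n**2 - 2n + 60)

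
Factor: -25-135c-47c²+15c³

(3c+5)(5c+1)(c-5)

Trying the rational-root candidates, c = -5/3 is a root, so (3c+5) divides it; the quotient is 5c²-24c-5.
The remaining quadratic factors as (5c+1)(c-5).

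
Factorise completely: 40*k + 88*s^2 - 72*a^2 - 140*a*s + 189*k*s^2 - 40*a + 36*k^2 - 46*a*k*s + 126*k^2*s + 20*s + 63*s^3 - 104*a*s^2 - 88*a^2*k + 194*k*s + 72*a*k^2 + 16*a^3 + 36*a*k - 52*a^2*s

(2*a - 2*k - s)*(2*a - 9*k - 9*s - 10)*(4*a + 7*s + 2)

Group: 2*a*(8*a^2 - 8*a*k + 10*a*s + 4*a - 14*k*s - 4*k - 7*s^2 - 2*s) + (-9*k - 9*s - 10)*(8*a^2 - 8*a*k + 10*a*s + 4*a - 14*k*s - 4*k - 7*s^2 - 2*s); both groups contain (8*a^2 - 8*a*k + 10*a*s + 4*a - 14*k*s - 4*k - 7*s^2 - 2*s), so (2*a - 9*k - 9*s - 10) is a factor with cofactor 8*a^2 - 8*a*k + 10*a*s + 4*a - 14*k*s - 4*k - 7*s^2 - 2*s.
The cofactor groups again: 8*a^2 - 8*a*k + 10*a*s + 4*a - 14*k*s - 4*k - 7*s^2 - 2*s = 4*a*(2*a - 2*k - s) + (7*s + 2)*(2*a - 2*k - s); both groups contain (2*a - 2*k - s), giving (4*a + 7*s + 2)*(2*a - 2*k - s).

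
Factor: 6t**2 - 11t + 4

Need a pair with product 6·4 = 24 and sum -11: that's -3 and -8.
Split the middle term: 6t**2 - 3t - 8t + 4 = 3t(2t - 1) - 4(2t - 1).

(2t - 1)(3t - 4)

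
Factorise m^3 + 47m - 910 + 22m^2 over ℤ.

Testing divisors of the constant over divisors of the leading coefficient, m = -14 is a root, so (m + 14) divides it; the quotient is m^2 + 8m - 65.
The remaining quadratic factors as (m - 5)(m + 13).

(m + 13)(m + 14)(m - 5)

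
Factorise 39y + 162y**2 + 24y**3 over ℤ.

Pull out the common factor 3y, then factor the remaining trinomial.

3y(2y + 13)(4y + 1)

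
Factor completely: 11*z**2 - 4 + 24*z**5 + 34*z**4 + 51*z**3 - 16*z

Testing divisors of the constant over divisors of the leading coefficient, z = 1/2 is a root, so (2*z - 1) is a factor; dividing leaves 12*z**4 + 23*z**3 + 37*z**2 + 24*z + 4.
Continuing, z = -1/4 is a root, giving the factor (4*z + 1) and quotient 3*z**3 + 5*z**2 + 8*z + 4.
Then z = -2/3 is a root, so (3*z + 2) is a factor; dividing leaves z**2 + z + 2.
The quadratic z**2 + z + 2 has discriminant -7 < 0 and is irreducible over ℤ.

(2*z - 1)*(3*z + 2)*(4*z + 1)*(z**2 + z + 2)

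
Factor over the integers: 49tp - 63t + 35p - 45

Group as (49tp - 63t) + (35p - 45) = 7t(7p - 9) + 5(7p - 9).
Both groups share the factor (7p - 9).

(7p - 9)(7t + 5)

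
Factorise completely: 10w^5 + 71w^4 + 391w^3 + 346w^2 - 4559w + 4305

Among the possible rational roots, w = 3/2 is a root, so (2w - 3) divides it; the quotient is 5w^4 + 43w^3 + 260w^2 + 563w - 1435.
Continuing, w = 7/5 is a root, giving the factor (5w - 7) and quotient w^3 + 10w^2 + 66w + 205.
Continuing, w = -5 is a root, giving the factor (w + 5) and quotient w^2 + 5w + 41.
The quadratic w^2 + 5w + 41 has discriminant -139 < 0 and is irreducible over ℤ.

(2w - 3)(5w - 7)(w + 5)(w^2 + 5w + 41)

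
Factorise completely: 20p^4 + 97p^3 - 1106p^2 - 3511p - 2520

Among the possible rational roots, p = -9 is a root, giving the factor (p + 9) and quotient 20p^3 - 83p^2 - 359p - 280.
Next, p = -5/4 is a root, giving the factor (4p + 5) and quotient 5p^2 - 27p - 56.
The remaining quadratic factors as (5p + 8)(p - 7).

(4p + 5)(5p + 8)(p + 9)(p - 7)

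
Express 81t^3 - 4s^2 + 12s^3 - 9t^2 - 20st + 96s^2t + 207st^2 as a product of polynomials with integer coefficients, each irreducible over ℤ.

Group: 3s(4s^2 + 20st + 9t^2) + (9t - 1)(4s^2 + 20st + 9t^2); both groups contain (4s^2 + 20st + 9t^2), so (3s + 9t - 1) is a factor with cofactor 4s^2 + 20st + 9t^2.
The cofactor groups again: 4s^2 + 20st + 9t^2 = 2s(2s + 9t) + t(2s + 9t); both groups contain (2s + 9t), giving (2s + t)(2s + 9t).

(2s + 9t)(2s + t)(3s + 9t - 1)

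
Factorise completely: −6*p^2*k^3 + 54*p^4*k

Every term has a factor of 6*p^2*k. Then 9*p^2 − k^2 = (3*p)² − (k)².

6*k*p^2*(3*p − k)*(3*p + k)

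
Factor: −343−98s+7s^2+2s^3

Testing divisors of the constant over divisors of the leading coefficient, s = −7 is a root, so (s+7) divides it; the quotient is 2s^2−7s−49.
The remaining quadratic factors as (2s+7)(s−7).

(2s+7)(s+7)(s−7)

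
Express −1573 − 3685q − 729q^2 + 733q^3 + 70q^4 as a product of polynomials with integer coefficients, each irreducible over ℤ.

(2q + 1)(5q − 13)(7q + 11)(q + 11)

Trying the rational-root candidates, q = −11 is a root, giving the factor (q + 11) and quotient 70q^3 − 37q^2 − 322q − 143.
Continuing, q = −11/7 is a root, so (7q + 11) divides it; the quotient is 10q^2 − 21q − 13.
The remaining quadratic factors as (2q + 1)(5q − 13).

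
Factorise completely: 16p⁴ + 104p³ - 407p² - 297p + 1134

By the rational root theorem, p = 2 is a root, so (p - 2) divides it; the quotient is 16p³ + 136p² - 135p - 567.
Continuing, p = -9 is a root, so (p + 9) divides it; the quotient is 16p² - 8p - 63.
The remaining quadratic factors as (4p + 7)(4p - 9).

(4p + 7)(4p - 9)(p + 9)(p - 2)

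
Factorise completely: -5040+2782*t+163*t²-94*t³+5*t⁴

(5*t-9)*(t+5)*(t-14)*(t-8)

Testing divisors of the constant over divisors of the leading coefficient, t = 14 is a root, so (t-14) divides it; the quotient is 5*t³-24*t²-173*t+360.
Continuing, t = -5 is a root, so (t+5) is a factor; dividing leaves 5*t²-49*t+72.
The remaining quadratic factors as (5*t-9)(t-8).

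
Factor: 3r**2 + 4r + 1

(3r + 1)(r + 1)

Need a pair with product 3·1 = 3 and sum 4: that's 1 and 3.
Split the middle term: 3r**2 + r + 3r + 1 = r(3r + 1) + (3r + 1).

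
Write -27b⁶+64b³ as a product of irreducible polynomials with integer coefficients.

Pull out the common factor b³, leaving -27b³+64.
Recognize a difference of cubes with the parts 4 and 3b.

-b³(3b-4)(9b²+12b+16)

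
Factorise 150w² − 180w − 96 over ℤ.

6(5w + 2)(5w − 8)

Pull out the common factor 6, then factor the remaining trinomial.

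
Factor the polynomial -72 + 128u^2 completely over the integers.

Pull out the common factor 8; 16u^2 - 9 is a difference of squares.

8(4u + 3)(4u - 3)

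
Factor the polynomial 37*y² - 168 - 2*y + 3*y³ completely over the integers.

(3*y + 7)*(y + 12)*(y - 2)

Among the possible rational roots, y = -7/3 is a root, so (3*y + 7) is a factor; dividing leaves y² + 10*y - 24.
The remaining quadratic factors as (y - 2)(y + 12).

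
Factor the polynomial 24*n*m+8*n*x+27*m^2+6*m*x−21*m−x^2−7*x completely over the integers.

(3*m+x)*(8*n+9*m−x−7)

Group: 3*m*(8*n+9*m−x−7) + x*(8*n+9*m−x−7); both groups contain (8*n+9*m−x−7).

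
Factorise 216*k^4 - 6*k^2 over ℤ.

6*k^2*(6*k + 1)*(6*k - 1)

Every term has a factor of 6*k^2. Then 36*k^2 - 1 = (6*k)² − (1)².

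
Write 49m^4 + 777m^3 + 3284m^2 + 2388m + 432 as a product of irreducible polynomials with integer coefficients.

(7m + 2)(7m + 4)(m + 6)(m + 9)

Among the possible rational roots, m = -6 is a root, so (m + 6) divides it; the quotient is 49m^3 + 483m^2 + 386m + 72.
Then m = -9 is a root, so (m + 9) is a factor; dividing leaves 49m^2 + 42m + 8.
The remaining quadratic factors as (7m + 4)(7m + 2).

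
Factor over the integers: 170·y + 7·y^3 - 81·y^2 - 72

(7·y - 4)·(y - 2)·(y - 9)

By the rational root theorem, y = 9 is a root, so (y - 9) is a factor; dividing leaves 7·y^2 - 18·y + 8.
The remaining quadratic factors as (7·y - 4)(y - 2).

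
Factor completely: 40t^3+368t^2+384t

Pull out the common factor 8t, then factor the remaining trinomial.

8t(5t+6)(t+8)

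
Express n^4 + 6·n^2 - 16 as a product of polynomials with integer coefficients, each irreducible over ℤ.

(n^2 + 8)·(n^2 - 2)

Substitute u = n^2 to get a quadratic in u, then factor.
n^2 + 8 is irreducible over ℤ (always positive, so no real roots).
n^2 - 2 is irreducible over ℤ (2 is not a perfect square).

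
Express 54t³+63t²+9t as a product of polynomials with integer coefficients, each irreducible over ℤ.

9t(6t+1)(t+1)

Pull out the common factor 9t, then factor the remaining trinomial.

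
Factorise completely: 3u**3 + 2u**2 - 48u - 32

(3u + 2)(u + 4)(u - 4)

Among the possible rational roots, u = -4 is a root, giving the factor (u + 4) and quotient 3u**2 - 10u - 8.
The remaining quadratic factors as (u - 4)(3u + 2).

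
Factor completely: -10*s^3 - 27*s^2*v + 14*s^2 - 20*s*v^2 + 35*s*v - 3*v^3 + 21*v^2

Group: 2*s*(-5*s^2 - 6*s*v + 7*s - v^2 + 7*v) + 3*v*(-5*s^2 - 6*s*v + 7*s - v^2 + 7*v); both groups contain (-5*s^2 - 6*s*v + 7*s - v^2 + 7*v), so (2*s + 3*v) is a factor with cofactor -5*s^2 - 6*s*v + 7*s - v^2 + 7*v.
The cofactor groups again: -5*s^2 - 6*s*v + 7*s - v^2 + 7*v = -s*(5*s + v - 7) - v*(5*s + v - 7); both groups contain (5*s + v - 7), giving -(s + v)*(5*s + v - 7).

-(2*s + 3*v)*(5*s + v - 7)*(s + v)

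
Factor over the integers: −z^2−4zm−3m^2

−(z+3m)(z+m)

Group: −z(z+m) − 3m(z+m); both groups contain (z+m).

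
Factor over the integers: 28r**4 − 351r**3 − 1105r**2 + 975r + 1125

(4r − 5)(7r + 5)(r + 3)(r − 15)

Among the possible rational roots, r = 5/4 is a root, so (4r − 5) is a factor; dividing leaves 7r**3 − 79r**2 − 375r − 225.
Continuing, r = −3 is a root, giving the factor (r + 3) and quotient 7r**2 − 100r − 75.
The remaining quadratic factors as (7r + 5)(r − 15).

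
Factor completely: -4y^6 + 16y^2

-4y^2(y^2 + 2)(y^2 - 2)

Pull out the common factor 4y^2, leaving -y^4 + 4.
Recognize a difference of squares with the parts 2 and y^2.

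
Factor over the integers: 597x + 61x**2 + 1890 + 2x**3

(2x + 15)(x + 14)(x + 9)

Testing divisors of the constant over divisors of the leading coefficient, x = -14 is a root, so (x + 14) divides it; the quotient is 2x**2 + 33x + 135.
The remaining quadratic factors as (x + 9)(2x + 15).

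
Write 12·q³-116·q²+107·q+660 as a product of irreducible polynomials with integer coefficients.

(2·q-15)·(6·q+11)·(q-4)

Trying the rational-root candidates, q = 4 is a root, so (q-4) divides it; the quotient is 12·q²-68·q-165.
The remaining quadratic factors as (2·q-15)(6·q+11).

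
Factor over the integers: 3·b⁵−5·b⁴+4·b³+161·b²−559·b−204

Among the possible rational roots, b = −1/3 is a root, so (3·b+1) divides it; the quotient is b⁴−2·b³+2·b²+53·b−204.
Next, b = 3 is a root, so (b−3) divides it; the quotient is b³+b²+5·b+68.
Next, b = −4 is a root, so (b+4) is a factor; dividing leaves b²−3·b+17.
The quadratic b²−3·b+17 has discriminant −59 < 0 and is irreducible over ℤ.

(3·b+1)·(b+4)·(b−3)·(b²−3·b+17)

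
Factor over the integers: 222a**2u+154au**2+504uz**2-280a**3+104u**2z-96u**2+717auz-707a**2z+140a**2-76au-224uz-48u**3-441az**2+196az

-(5a+3u+7z)(7a-8u)(8a-2u+9z-4)

Group: 7a(-40a**2-14au-101az+20a+6u**2-13uz+12u-63z**2+28z) - 8u(-40a**2-14au-101az+20a+6u**2-13uz+12u-63z**2+28z); both groups contain (-40a**2-14au-101az+20a+6u**2-13uz+12u-63z**2+28z), so (7a-8u) is a factor with cofactor -40a**2-14au-101az+20a+6u**2-13uz+12u-63z**2+28z.
The cofactor groups again: -40a**2-14au-101az+20a+6u**2-13uz+12u-63z**2+28z = -8a(5a+3u+7z) + (2u-9z+4)(5a+3u+7z); both groups contain (5a+3u+7z), giving -(8a-2u+9z-4)(5a+3u+7z).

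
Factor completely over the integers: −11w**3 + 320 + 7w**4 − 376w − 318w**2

(7w − 4)(w + 2)(w + 5)(w − 8)

Testing divisors of the constant over divisors of the leading coefficient, w = 4/7 is a root, giving the factor (7w − 4) and quotient w**3 − w**2 − 46w − 80.
Continuing, w = −5 is a root, giving the factor (w + 5) and quotient w**2 − 6w − 16.
The remaining quadratic factors as (w − 8)(w + 2).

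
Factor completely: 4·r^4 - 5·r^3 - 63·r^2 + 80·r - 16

(4·r - 1)·(r + 4)·(r - 1)·(r - 4)

Among the possible rational roots, r = 1 is a root, so (r - 1) is a factor; dividing leaves 4·r^3 - r^2 - 64·r + 16.
Continuing, r = -4 is a root, so (r + 4) is a factor; dividing leaves 4·r^2 - 17·r + 4.
The remaining quadratic factors as (4·r - 1)(r - 4).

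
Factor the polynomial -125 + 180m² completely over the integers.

5(6m + 5)(6m - 5)

Factor out 5, leaving 36m² - 25, which is a difference of two squares.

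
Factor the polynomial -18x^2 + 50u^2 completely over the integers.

2(5u + 3x)(5u - 3x)

Factor out 2, leaving 25u^2 - 9x^2, which is a difference of two squares.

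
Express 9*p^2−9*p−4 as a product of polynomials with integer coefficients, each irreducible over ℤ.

Need a pair with product 9·(−4) = −36 and sum −9: that's −12 and 3.
Split the middle term: 9*p^2−12*p + 3*p−4 = 3*p*(3*p−4) + (3*p−4).

(3*p+1)*(3*p−4)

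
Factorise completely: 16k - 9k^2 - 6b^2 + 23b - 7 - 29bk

Group: -2b(3b + k - 1) + (-9k + 7)(3b + k - 1); both groups contain (3b + k - 1).

-(2b + 9k - 7)(3b + k - 1)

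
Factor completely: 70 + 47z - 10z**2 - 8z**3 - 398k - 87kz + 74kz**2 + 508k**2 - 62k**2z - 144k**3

-(2k + 2z - 5)(8k - z - 2)(9k - 4z - 7)

Group: 8k(-18k**2 - 10kz + 59k + 8z**2 - 6z - 35) + (-z - 2)(-18k**2 - 10kz + 59k + 8z**2 - 6z - 35); both groups contain (-18k**2 - 10kz + 59k + 8z**2 - 6z - 35), so (8k - z - 2) is a factor with cofactor -18k**2 - 10kz + 59k + 8z**2 - 6z - 35.
The cofactor groups again: -18k**2 - 10kz + 59k + 8z**2 - 6z - 35 = -2k(9k - 4z - 7) + (-2z + 5)(9k - 4z - 7); both groups contain (9k - 4z - 7), giving -(2k + 2z - 5)(9k - 4z - 7).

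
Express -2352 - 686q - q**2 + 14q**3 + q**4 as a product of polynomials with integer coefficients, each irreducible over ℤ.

(q + 6)(q + 7)(q + 8)(q - 7)

Testing divisors of the constant over divisors of the leading coefficient, q = -7 is a root, so (q + 7) is a factor; dividing leaves q**3 + 7q**2 - 50q - 336.
Continuing, q = 7 is a root, giving the factor (q - 7) and quotient q**2 + 14q + 48.
The remaining quadratic factors as (q + 6)(q + 8).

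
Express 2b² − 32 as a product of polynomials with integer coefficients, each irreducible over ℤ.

2(b + 4)(b − 4)

Every term has a factor of 2. Then b² − 16 = (b)² − (4)².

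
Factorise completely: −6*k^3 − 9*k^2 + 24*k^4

Pull out the common factor 3*k^2, then factor the remaining trinomial.

3*k^2*(2*k + 1)*(4*k − 3)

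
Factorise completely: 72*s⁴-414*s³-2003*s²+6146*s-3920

Testing divisors of the constant over divisors of the leading coefficient, s = -14/3 is a root, giving the factor (3*s+14) and quotient 24*s³-250*s²+499*s-280.
Continuing, s = 8 is a root, so (s-8) divides it; the quotient is 24*s²-58*s+35.
The remaining quadratic factors as (6*s-7)(4*s-5).

(3*s+14)*(4*s-5)*(6*s-7)*(s-8)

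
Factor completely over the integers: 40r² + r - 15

Need a pair with product 40·(-15) = -600 and sum 1: that's -24 and 25.
Split the middle term: 40r² - 24r + 25r - 15 = 8r(5r - 3) + 5(5r - 3).

(5r - 3)(8r + 5)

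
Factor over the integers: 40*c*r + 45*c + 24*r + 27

Group as (40*c*r + 45*c) + (24*r + 27) = 5*c*(8*r + 9) + 3*(8*r + 9).
Both groups share the factor (8*r + 9).

(5*c + 3)*(8*r + 9)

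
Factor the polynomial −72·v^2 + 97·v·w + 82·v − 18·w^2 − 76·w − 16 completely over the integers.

−(8·v − 9·w − 2)·(9·v − 2·w − 8)

Group: −8·v·(9·v − 2·w − 8) + (9·w + 2)·(9·v − 2·w − 8); both groups contain (9·v − 2·w − 8).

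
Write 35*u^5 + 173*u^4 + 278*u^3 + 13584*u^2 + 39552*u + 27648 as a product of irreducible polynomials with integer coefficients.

(5*u + 9)*(7*u + 8)*(u + 8)*(u^2 − 6*u + 48)

By the rational root theorem, u = −8/7 is a root, so (7*u + 8) divides it; the quotient is 5*u^4 + 19*u^3 + 18*u^2 + 1920*u + 3456.
Then u = −8 is a root, so (u + 8) divides it; the quotient is 5*u^3 − 21*u^2 + 186*u + 432.
Next, u = −9/5 is a root, so (5*u + 9) is a factor; dividing leaves u^2 − 6*u + 48.
The quadratic u^2 − 6*u + 48 has discriminant −156 < 0 and is irreducible over ℤ.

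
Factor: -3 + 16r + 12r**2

Need a pair with product 12·(-3) = -36 and sum 16: that's 18 and -2.
Split the middle term: 12r**2 + 18r - 2r - 3 = 6r(2r + 3) - (2r + 3).

(2r + 3)(6r - 1)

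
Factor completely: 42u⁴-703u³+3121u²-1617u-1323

(6u-7)(7u+3)(u-7)(u-9)

Trying the rational-root candidates, u = -3/7 is a root, so (7u+3) is a factor; dividing leaves 6u³-103u²+490u-441.
Then u = 7 is a root, so (u-7) is a factor; dividing leaves 6u²-61u+63.
The remaining quadratic factors as (6u-7)(u-9).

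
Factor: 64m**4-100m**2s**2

Every term has a factor of 4m**2. Then 16m**2-25s**2 = (4m)² − (5s)².

4m**2(4m+5s)(4m-5s)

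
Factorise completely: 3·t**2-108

3·(t+6)·(t-6)

Factor out 3, leaving t**2-36, which is a difference of two squares.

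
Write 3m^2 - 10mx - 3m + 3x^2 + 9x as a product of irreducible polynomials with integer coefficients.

Group: 3m(m - 3x) + (-x - 3)(m - 3x); both groups contain (m - 3x).

(3m - x - 3)(m - 3x)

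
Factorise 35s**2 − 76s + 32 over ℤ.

(5s − 8)(7s − 4)

Need a pair with product 35·32 = 1120 and sum −76: that's −20 and −56.
Split the middle term: 35s**2 − 20s − 56s + 32 = 5s(7s − 4) − 8(7s − 4).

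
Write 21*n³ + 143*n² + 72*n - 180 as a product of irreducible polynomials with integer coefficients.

(3*n + 5)*(7*n - 6)*(n + 6)

Trying the rational-root candidates, n = -6 is a root, giving the factor (n + 6) and quotient 21*n² + 17*n - 30.
The remaining quadratic factors as (3*n + 5)(7*n - 6).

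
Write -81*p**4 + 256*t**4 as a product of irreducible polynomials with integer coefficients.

Write as (16*t**2)² − (9*p**2)², then factor 16*t**2 - 9*p**2 once more.

(4*t - 3*p)*(4*t + 3*p)*(16*t**2 + 9*p**2)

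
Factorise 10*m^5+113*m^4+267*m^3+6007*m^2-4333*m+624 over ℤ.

Testing divisors of the constant over divisors of the leading coefficient, m = 1/5 is a root, giving the factor (5*m-1) and quotient 2*m^4+23*m^3+58*m^2+1213*m-624.
Continuing, m = -13 is a root, so (m+13) divides it; the quotient is 2*m^3-3*m^2+97*m-48.
Continuing, m = 1/2 is a root, giving the factor (2*m-1) and quotient m^2-m+48.
The quadratic m^2-m+48 has discriminant -191 < 0 and is irreducible over ℤ.

(2*m-1)*(5*m-1)*(m+13)*(m^2-m+48)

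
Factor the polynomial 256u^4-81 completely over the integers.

(4u+3)(4u-3)(16u^2+9)

Difference of squares twice: with A = 4u and B = 3, A⁴ − B⁴ = (A² − B²)(A² + B²), and A² − B² factors again.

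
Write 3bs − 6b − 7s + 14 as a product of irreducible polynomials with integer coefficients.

Group as (3bs − 6b) + (−7s + 14) = 3b(s − 2) − 7(s − 2).
Both groups share the factor (s − 2).

(3b − 7)(s − 2)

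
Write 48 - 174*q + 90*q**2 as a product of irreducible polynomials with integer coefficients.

Pull out the common factor 6, then factor the remaining trinomial.

6*(3*q - 1)*(5*q - 8)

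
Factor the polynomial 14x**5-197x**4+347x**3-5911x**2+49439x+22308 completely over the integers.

By the rational root theorem, x = -3/7 is a root, giving the factor (7x+3) and quotient 2x**4-29x**3+62x**2-871x+7436.
Continuing, x = 13 is a root, so (x-13) is a factor; dividing leaves 2x**3-3x**2+23x-572.
Continuing, x = 13/2 is a root, so (2x-13) is a factor; dividing leaves x**2+5x+44.
The quadratic x**2+5x+44 has discriminant -151 < 0 and is irreducible over ℤ.

(2x-13)(7x+3)(x-13)(x**2+5x+44)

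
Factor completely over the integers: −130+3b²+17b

(3b−13)(b+10)

Need a pair with product 3·(−130) = −390 and sum 17: that's −13 and 30.
Split the middle term: 3b²−13b + 30b−130 = b(3b−13) + 10(3b−13).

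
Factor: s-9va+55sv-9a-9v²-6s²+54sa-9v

Group: -s(6s-v-1) + (9v+9a)(6s-v-1); both groups contain (6s-v-1).

-(s-9v-9a)(6s-v-1)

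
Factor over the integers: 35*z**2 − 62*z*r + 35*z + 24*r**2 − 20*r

Group: 7*z*(5*z − 6*r + 5) − 4*r*(5*z − 6*r + 5); both groups contain (5*z − 6*r + 5).

(7*z − 4*r)*(5*z − 6*r + 5)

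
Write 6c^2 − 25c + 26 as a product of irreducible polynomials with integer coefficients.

(6c − 13)(c − 2)

Need a pair with product 6·26 = 156 and sum −25: that's −13 and −12.
Split the middle term: 6c^2 − 13c − 12c + 26 = c(6c − 13) − 2(6c − 13).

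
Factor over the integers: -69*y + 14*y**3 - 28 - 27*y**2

By the rational root theorem, y = 7/2 is a root, giving the factor (2*y - 7) and quotient 7*y**2 + 11*y + 4.
The remaining quadratic factors as (7*y + 4)(y + 1).

(2*y - 7)*(7*y + 4)*(y + 1)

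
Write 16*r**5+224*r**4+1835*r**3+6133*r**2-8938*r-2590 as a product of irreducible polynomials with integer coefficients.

(4*r+1)*(4*r-5)*(r+7)*(r**2+8*r+74)

Trying the rational-root candidates, r = -7 is a root, so (r+7) divides it; the quotient is 16*r**4+112*r**3+1051*r**2-1224*r-370.
Then r = 5/4 is a root, giving the factor (4*r-5) and quotient 4*r**3+33*r**2+304*r+74.
Next, r = -1/4 is a root, giving the factor (4*r+1) and quotient r**2+8*r+74.
The quadratic r**2+8*r+74 has discriminant -232 < 0 and is irreducible over ℤ.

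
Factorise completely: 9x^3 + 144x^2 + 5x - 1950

Trying the rational-root candidates, x = -13/3 is a root, giving the factor (3x + 13) and quotient 3x^2 + 35x - 150.
The remaining quadratic factors as (x + 15)(3x - 10).

(3x + 13)(3x - 10)(x + 15)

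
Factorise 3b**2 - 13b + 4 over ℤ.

Need a pair with product 3·4 = 12 and sum -13: that's -12 and -1.
Split the middle term: 3b**2 - 12b - b + 4 = 3b(b - 4) - (b - 4).

(3b - 1)(b - 4)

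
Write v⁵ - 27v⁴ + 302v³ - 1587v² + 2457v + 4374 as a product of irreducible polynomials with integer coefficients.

Among the possible rational roots, v = -1 is a root, giving the factor (v + 1) and quotient v⁴ - 28v³ + 330v² - 1917v + 4374.
Then v = 6 is a root, so (v - 6) is a factor; dividing leaves v³ - 22v² + 198v - 729.
Continuing, v = 9 is a root, so (v - 9) divides it; the quotient is v² - 13v + 81.
The quadratic v² - 13v + 81 has discriminant -155 < 0 and is irreducible over ℤ.

(v + 1)(v - 6)(v - 9)(v² - 13v + 81)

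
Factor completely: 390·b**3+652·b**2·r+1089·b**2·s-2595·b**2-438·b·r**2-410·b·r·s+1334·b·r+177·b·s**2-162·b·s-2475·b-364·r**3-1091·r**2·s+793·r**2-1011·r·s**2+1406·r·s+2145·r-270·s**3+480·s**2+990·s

Group: 2·b·(195·b**2-64·b·r+57·b·s+165·b-91·r**2-159·r·s-143·r-54·s**2-66·s) + (4·r+5·s-15)·(195·b**2-64·b·r+57·b·s+165·b-91·r**2-159·r·s-143·r-54·s**2-66·s); both groups contain (195·b**2-64·b·r+57·b·s+165·b-91·r**2-159·r·s-143·r-54·s**2-66·s), so (2·b+4·r+5·s-15) is a factor with cofactor 195·b**2-64·b·r+57·b·s+165·b-91·r**2-159·r·s-143·r-54·s**2-66·s.
The cofactor groups again: 195·b**2-64·b·r+57·b·s+165·b-91·r**2-159·r·s-143·r-54·s**2-66·s = 13·b·(15·b-13·r-6·s) + (7·r+9·s+11)·(15·b-13·r-6·s); both groups contain (15·b-13·r-6·s), giving (13·b+7·r+9·s+11)·(15·b-13·r-6·s).

(13·b+7·r+9·s+11)·(15·b-13·r-6·s)·(2·b+4·r+5·s-15)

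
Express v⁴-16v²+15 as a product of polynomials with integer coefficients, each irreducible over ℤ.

(v+1)(v-1)(v²-15)

Substitute u = v² to get a quadratic in u, then factor.
v²-1 is a difference of squares.
v²-15 is irreducible over ℤ (15 is not a perfect square).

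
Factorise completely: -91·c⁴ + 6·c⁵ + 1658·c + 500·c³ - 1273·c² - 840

(6·c - 7)·(c - 5)·(c - 6)·(c² - 3·c + 4)

Trying the rational-root candidates, c = 5 is a root, giving the factor (c - 5) and quotient 6·c⁴ - 61·c³ + 195·c² - 298·c + 168.
Continuing, c = 7/6 is a root, so (6·c - 7) divides it; the quotient is c³ - 9·c² + 22·c - 24.
Continuing, c = 6 is a root, so (c - 6) is a factor; dividing leaves c² - 3·c + 4.
The quadratic c² - 3·c + 4 has discriminant -7 < 0 and is irreducible over ℤ.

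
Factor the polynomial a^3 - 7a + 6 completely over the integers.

Testing divisors of the constant over divisors of the leading coefficient, a = 1 is a root, so (a - 1) is a factor; dividing leaves a^2 + a - 6.
The remaining quadratic factors as (a - 2)(a + 3).

(a + 3)(a - 1)(a - 2)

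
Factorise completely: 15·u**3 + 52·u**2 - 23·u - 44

(3·u + 11)·(5·u + 4)·(u - 1)

By the rational root theorem, u = 1 is a root, so (u - 1) is a factor; dividing leaves 15·u**2 + 67·u + 44.
The remaining quadratic factors as (5·u + 4)(3·u + 11).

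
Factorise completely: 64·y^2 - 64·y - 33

Need a pair with product 64·(-33) = -2112 and sum -64: that's 24 and -88.
Split the middle term: 64·y^2 + 24·y - 88·y - 33 = 8·y·(8·y + 3) - 11·(8·y + 3).

(8·y + 3)·(8·y - 11)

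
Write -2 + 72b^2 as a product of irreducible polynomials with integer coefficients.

2(6b + 1)(6b - 1)

Pull out the common factor 2; 36b^2 - 1 is a difference of squares.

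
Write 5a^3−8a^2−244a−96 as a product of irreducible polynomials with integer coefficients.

Trying the rational-root candidates, a = −6 is a root, so (a+6) is a factor; dividing leaves 5a^2−38a−16.
The remaining quadratic factors as (a−8)(5a+2).

(5a+2)(a+6)(a−8)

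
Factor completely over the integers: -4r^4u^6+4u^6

-4u^6(r+1)(r-1)(r^2+1)

Factor out 4u^6 first: what remains is -r^4+1.
Recognize a difference of squares with the parts 1 and r^2.
-r^2+1 is again a difference of squares: (-r+1)(r+1).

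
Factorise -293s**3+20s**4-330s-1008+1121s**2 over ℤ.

Among the possible rational roots, s = 7/5 is a root, giving the factor (5s-7) and quotient 4s**3-53s**2+150s+144.
Next, s = 8 is a root, so (s-8) divides it; the quotient is 4s**2-21s-18.
The remaining quadratic factors as (s-6)(4s+3).

(4s+3)(5s-7)(s-6)(s-8)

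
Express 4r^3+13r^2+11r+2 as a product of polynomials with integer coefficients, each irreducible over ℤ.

By the rational root theorem, r = −1/4 is a root, so (4r+1) is a factor; dividing leaves r^2+3r+2.
The remaining quadratic factors as (r+1)(r+2).

(4r+1)(r+1)(r+2)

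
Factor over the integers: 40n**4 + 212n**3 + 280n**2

Pull out the common factor 4n**2, then factor the remaining trinomial.

4n**2(2n + 5)(5n + 14)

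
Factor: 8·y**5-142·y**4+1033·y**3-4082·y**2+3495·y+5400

Among the possible rational roots, y = -3/4 is a root, so (4·y+3) divides it; the quotient is 2·y**4-37·y**3+286·y**2-1235·y+1800.
Then y = 9 is a root, so (y-9) is a factor; dividing leaves 2·y**3-19·y**2+115·y-200.
Next, y = 5/2 is a root, giving the factor (2·y-5) and quotient y**2-7·y+40.
The quadratic y**2-7·y+40 has discriminant -111 < 0 and is irreducible over ℤ.

(2·y-5)·(4·y+3)·(y-9)·(y**2-7·y+40)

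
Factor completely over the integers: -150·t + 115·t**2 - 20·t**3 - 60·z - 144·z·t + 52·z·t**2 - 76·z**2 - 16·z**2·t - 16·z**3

-(4·z - 4·t + 15)·(2·z - t + 2)·(2·z + 5·t)

Group: 4·z·(-4·z**2 - 8·z·t - 4·z + 5·t**2 - 10·t) + (-4·t + 15)·(-4·z**2 - 8·z·t - 4·z + 5·t**2 - 10·t); both groups contain (-4·z**2 - 8·z·t - 4·z + 5·t**2 - 10·t), so (4·z - 4·t + 15) is a factor with cofactor -4·z**2 - 8·z·t - 4·z + 5·t**2 - 10·t.
The cofactor groups again: -4·z**2 - 8·z·t - 4·z + 5·t**2 - 10·t = -2·z·(2·z - t + 2) - 5·t·(2·z - t + 2); both groups contain (2·z - t + 2), giving -(2·z + 5·t)·(2·z - t + 2).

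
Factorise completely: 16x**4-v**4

(2x-v)(2x+v)(4x**2+v**2)

Difference of squares twice: with A = 2x and B = v, A⁴ − B⁴ = (A² − B²)(A² + B²), and A² − B² factors again.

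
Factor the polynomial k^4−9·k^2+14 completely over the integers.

Substitute u = k^2 to get a quadratic in u, then factor.
k^2−2 is irreducible over ℤ (2 is not a perfect square).
k^2−7 is irreducible over ℤ (7 is not a perfect square).

(k^2−2)·(k^2−7)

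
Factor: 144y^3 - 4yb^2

Every term has a factor of 4y. Then 36y^2 - b^2 = (6y)² − (b)².

4y(6y - b)(6y + b)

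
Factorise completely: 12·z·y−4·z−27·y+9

Group as (12·z·y−4·z) + (−27·y+9) = 4·z·(3·y−1) − 9·(3·y−1).
Both groups share the factor (3·y−1).

(3·y−1)·(4·z−9)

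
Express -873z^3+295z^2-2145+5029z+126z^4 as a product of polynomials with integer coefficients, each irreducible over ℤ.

(3z-11)(6z+13)(7z-3)(z-5)

By the rational root theorem, z = 11/3 is a root, so (3z-11) divides it; the quotient is 42z^3-137z^2-404z+195.
Continuing, z = 5 is a root, giving the factor (z-5) and quotient 42z^2+73z-39.
The remaining quadratic factors as (7z-3)(6z+13).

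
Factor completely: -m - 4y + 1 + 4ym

(4y - 1)(m - 1)

Group as (4ym - 4y) + (-m + 1) = 4y(m - 1) - (m - 1).
Both groups share the factor (m - 1).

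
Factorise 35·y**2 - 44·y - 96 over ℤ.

(5·y - 12)·(7·y + 8)

Need a pair with product 35·(-96) = -3360 and sum -44: that's 40 and -84.
Split the middle term: 35·y**2 + 40·y - 84·y - 96 = 5·y·(7·y + 8) - 12·(7·y + 8).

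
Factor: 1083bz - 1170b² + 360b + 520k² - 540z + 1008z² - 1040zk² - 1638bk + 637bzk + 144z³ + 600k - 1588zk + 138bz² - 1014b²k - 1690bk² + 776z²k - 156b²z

-(13b + 8z - 4)(2z + 13k + 15)(6b - 9z + 10k)

Group: 2z(-78b² + 69bz - 130bk + 24b + 72z² - 80zk - 36z + 40k) + (13k + 15)(-78b² + 69bz - 130bk + 24b + 72z² - 80zk - 36z + 40k); both groups contain (-78b² + 69bz - 130bk + 24b + 72z² - 80zk - 36z + 40k), so (2z + 13k + 15) is a factor with cofactor -78b² + 69bz - 130bk + 24b + 72z² - 80zk - 36z + 40k.
The cofactor groups again: -78b² + 69bz - 130bk + 24b + 72z² - 80zk - 36z + 40k = -6b(13b + 8z - 4) + (9z - 10k)(13b + 8z - 4); both groups contain (13b + 8z - 4), giving -(6b - 9z + 10k)(13b + 8z - 4).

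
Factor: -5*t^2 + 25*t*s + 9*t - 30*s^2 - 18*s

-(5*t - 15*s - 9)*(t - 2*s)

Group: -t*(5*t - 15*s - 9) + 2*s*(5*t - 15*s - 9); both groups contain (5*t - 15*s - 9).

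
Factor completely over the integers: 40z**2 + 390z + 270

10(4z + 3)(z + 9)

Pull out the common factor 10, then factor the remaining trinomial.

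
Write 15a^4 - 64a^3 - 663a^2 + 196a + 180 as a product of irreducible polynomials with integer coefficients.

(3a - 2)(5a + 2)(a + 5)(a - 9)

By the rational root theorem, a = -5 is a root, so (a + 5) divides it; the quotient is 15a^3 - 139a^2 + 32a + 36.
Next, a = -2/5 is a root, giving the factor (5a + 2) and quotient 3a^2 - 29a + 18.
The remaining quadratic factors as (3a - 2)(a - 9).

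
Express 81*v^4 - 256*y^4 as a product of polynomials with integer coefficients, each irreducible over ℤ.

Difference of squares twice: with A = 3*v and B = 4*y, A⁴ − B⁴ = (A² − B²)(A² + B²), and A² − B² factors again.

(3*v + 4*y)*(3*v - 4*y)*(9*v^2 + 16*y^2)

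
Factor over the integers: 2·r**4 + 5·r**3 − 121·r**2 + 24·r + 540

By the rational root theorem, r = 5/2 is a root, giving the factor (2·r − 5) and quotient r**3 + 5·r**2 − 48·r − 108.
Next, r = 6 is a root, so (r − 6) divides it; the quotient is r**2 + 11·r + 18.
The remaining quadratic factors as (r + 9)(r + 2).

(2·r − 5)·(r + 2)·(r + 9)·(r − 6)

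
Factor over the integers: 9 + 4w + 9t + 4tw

Group as (4tw + 9t) + (4w + 9) = t(4w + 9) + (4w + 9).
Both groups share the factor (4w + 9).

(4w + 9)(t + 1)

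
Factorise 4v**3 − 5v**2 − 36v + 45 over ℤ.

(4v − 5)(v + 3)(v − 3)

Group as (4v**3 − 36v) + (−5v**2 + 45) = 4v(v**2 − 9) − 5(v**2 − 9).
Both groups share the factor (v**2 − 9).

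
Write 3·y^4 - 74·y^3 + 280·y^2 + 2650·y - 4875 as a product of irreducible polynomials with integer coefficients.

Trying the rational-root candidates, y = 15 is a root, so (y - 15) divides it; the quotient is 3·y^3 - 29·y^2 - 155·y + 325.
Continuing, y = -5 is a root, so (y + 5) divides it; the quotient is 3·y^2 - 44·y + 65.
The remaining quadratic factors as (3·y - 5)(y - 13).

(3·y - 5)·(y + 5)·(y - 13)·(y - 15)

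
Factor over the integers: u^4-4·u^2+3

(u+1)·(u-1)·(u^2-3)

Substitute w = u^2 to get a quadratic in w, then factor.
u^2-1 is a difference of squares.
u^2-3 is irreducible over ℤ (3 is not a perfect square).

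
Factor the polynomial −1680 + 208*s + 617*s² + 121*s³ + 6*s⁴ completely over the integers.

(2*s + 5)*(3*s − 4)*(s + 12)*(s + 7)

Testing divisors of the constant over divisors of the leading coefficient, s = −12 is a root, giving the factor (s + 12) and quotient 6*s³ + 49*s² + 29*s − 140.
Then s = −7 is a root, so (s + 7) divides it; the quotient is 6*s² + 7*s − 20.
The remaining quadratic factors as (2*s + 5)(3*s − 4).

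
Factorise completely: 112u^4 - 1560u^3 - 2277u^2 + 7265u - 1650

(4u + 11)(4u - 1)(7u - 10)(u - 15)

Among the possible rational roots, u = 10/7 is a root, giving the factor (7u - 10) and quotient 16u^3 - 200u^2 - 611u + 165.
Continuing, u = 15 is a root, so (u - 15) is a factor; dividing leaves 16u^2 + 40u - 11.
The remaining quadratic factors as (4u - 1)(4u + 11).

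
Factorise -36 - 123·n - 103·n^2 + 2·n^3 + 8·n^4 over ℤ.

(2·n + 1)·(4·n + 3)·(n + 3)·(n - 4)

Trying the rational-root candidates, n = -1/2 is a root, so (2·n + 1) divides it; the quotient is 4·n^3 - n^2 - 51·n - 36.
Then n = -3 is a root, so (n + 3) divides it; the quotient is 4·n^2 - 13·n - 12.
The remaining quadratic factors as (4·n + 3)(n - 4).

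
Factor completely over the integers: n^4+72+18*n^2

Substitute u = n^2 to get a quadratic in u, then factor.
n^2+12 is irreducible over ℤ (always positive, so no real roots).
n^2+6 is irreducible over ℤ (always positive, so no real roots).

(n^2+12)*(n^2+6)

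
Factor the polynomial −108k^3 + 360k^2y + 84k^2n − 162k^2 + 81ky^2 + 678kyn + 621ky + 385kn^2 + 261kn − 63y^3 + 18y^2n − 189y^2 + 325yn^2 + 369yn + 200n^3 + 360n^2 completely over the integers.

Group: 6k(−18k^2 + 69ky + 29kn − 21y^2 + 41yn + 40n^2) + (3y + 5n + 9)(−18k^2 + 69ky + 29kn − 21y^2 + 41yn + 40n^2); both groups contain (−18k^2 + 69ky + 29kn − 21y^2 + 41yn + 40n^2), so (6k + 3y + 5n + 9) is a factor with cofactor −18k^2 + 69ky + 29kn − 21y^2 + 41yn + 40n^2.
The cofactor groups again: −18k^2 + 69ky + 29kn − 21y^2 + 41yn + 40n^2 = −2k(9k − 3y + 8n) + (7y + 5n)(9k − 3y + 8n); both groups contain (9k − 3y + 8n), giving −(2k − 7y − 5n)(9k − 3y + 8n).

−(2k − 7y − 5n)(6k + 3y + 5n + 9)(9k − 3y + 8n)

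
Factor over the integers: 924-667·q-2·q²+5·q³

(5·q-7)·(q+12)·(q-11)

By the rational root theorem, q = -12 is a root, so (q+12) is a factor; dividing leaves 5·q²-62·q+77.
The remaining quadratic factors as (5·q-7)(q-11).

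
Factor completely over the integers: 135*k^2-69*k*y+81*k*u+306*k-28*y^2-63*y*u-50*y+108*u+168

(15*k+4*y+9*u+14)*(9*k-7*y+12)

Group: 15*k*(9*k-7*y+12) + (4*y+9*u+14)*(9*k-7*y+12); both groups contain (9*k-7*y+12).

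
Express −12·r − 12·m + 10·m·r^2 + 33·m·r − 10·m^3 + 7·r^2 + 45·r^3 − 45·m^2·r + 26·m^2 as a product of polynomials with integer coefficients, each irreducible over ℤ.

−(2·m + 9·r − 4)·(5·m − 5·r − 3)·(m + r)

Group: m·(−10·m^2 − 35·m·r + 26·m + 45·r^2 + 7·r − 12) + r·(−10·m^2 − 35·m·r + 26·m + 45·r^2 + 7·r − 12); both groups contain (−10·m^2 − 35·m·r + 26·m + 45·r^2 + 7·r − 12), so (m + r) is a factor with cofactor −10·m^2 − 35·m·r + 26·m + 45·r^2 + 7·r − 12.
The cofactor groups again: −10·m^2 − 35·m·r + 26·m + 45·r^2 + 7·r − 12 = −2·m·(5·m − 5·r − 3) + (−9·r + 4)·(5·m − 5·r − 3); both groups contain (5·m − 5·r − 3), giving −(2·m + 9·r − 4)·(5·m − 5·r − 3).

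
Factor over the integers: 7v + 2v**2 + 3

(2v + 1)(v + 3)

Need a pair with product 2·3 = 6 and sum 7: that's 6 and 1.
Split the middle term: 2v**2 + 6v + v + 3 = 2v(v + 3) + (v + 3).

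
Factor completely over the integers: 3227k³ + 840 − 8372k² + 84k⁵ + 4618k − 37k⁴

(3k − 4)(4k − 5)(7k + 1)(k² + 2k + 42)

Testing divisors of the constant over divisors of the leading coefficient, k = −1/7 is a root, so (7k + 1) is a factor; dividing leaves 12k⁴ − 7k³ + 462k² − 1262k + 840.
Then k = 5/4 is a root, so (4k − 5) divides it; the quotient is 3k³ + 2k² + 118k − 168.
Then k = 4/3 is a root, so (3k − 4) is a factor; dividing leaves k² + 2k + 42.
The quadratic k² + 2k + 42 has discriminant −164 < 0 and is irreducible over ℤ.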